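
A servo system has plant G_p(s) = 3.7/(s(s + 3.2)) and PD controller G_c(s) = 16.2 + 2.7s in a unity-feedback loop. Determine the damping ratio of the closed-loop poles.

ζ = 0.852

Forward path: (16.2 + 2.7s)·3.7/(s(s+3.2)). The closed-loop characteristic equation is s² + (3.2 + 3.7·2.7)s + 3.7·16.2 = 0.
That is s² + 13.19s + 59.94 = 0, so ω_n = 7.742 rad/s and ζ = 13.19/(2·7.742) = 0.8518.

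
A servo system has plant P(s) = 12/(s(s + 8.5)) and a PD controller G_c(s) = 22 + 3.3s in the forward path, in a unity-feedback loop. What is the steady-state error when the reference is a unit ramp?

0.0322

The loop has one pole at the origin (type 1). Velocity error constant K_v = lim_{s→0} s·G_c(s)P(s) = 22·12/8.5 = 31.06.
Steady-state error to a unit ramp: e_ss = 1/K_v = 0.0322.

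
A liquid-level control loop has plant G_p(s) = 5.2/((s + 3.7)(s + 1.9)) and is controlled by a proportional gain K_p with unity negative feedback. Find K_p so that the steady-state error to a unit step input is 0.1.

The loop is type 0, so e_ss(step) = 1/(1 + K_pos) with K_pos = K_p·G_p(0).
G_p(0) = 0.7397. Require 1/(1 + K_p·0.7397) = 0.1, so 1 + 0.7397·K_p = 10.
K_p = (10 − 1)/0.7397 = 12.2.

K_p = 12.2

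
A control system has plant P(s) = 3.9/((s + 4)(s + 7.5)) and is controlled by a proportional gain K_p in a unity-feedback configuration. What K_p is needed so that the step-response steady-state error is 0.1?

K_p = 69.2

Steady-state error for a unit step on this type-0 loop is 1/(1 + K_p·P(0)).
P(0) = 0.13. Require 1/(1 + K_p·0.13) = 0.1, so 1 + 0.13·K_p = 10.
K_p = (10 − 1)/0.13 = 69.2.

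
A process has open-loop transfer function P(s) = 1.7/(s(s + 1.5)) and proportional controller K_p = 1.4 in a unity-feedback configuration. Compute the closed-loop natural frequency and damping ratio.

With unity feedback the closed-loop characteristic equation is s² + 1.5s + 1.4·1.7 = s² + 1.5s + 2.38 = 0.
Matching s² + 2ζω_n s + ω_n²: ω_n = √2.38 = 1.543 rad/s and 2ζω_n = 1.5, so ζ = 1.5/(2·1.543) = 0.486.

ω_n = 1.54 rad/s, ζ = 0.486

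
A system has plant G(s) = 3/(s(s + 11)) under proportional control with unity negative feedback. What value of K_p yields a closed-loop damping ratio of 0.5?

Closed-loop characteristic equation: s² + 11s + K_p·3 = 0.
So ω_n = √(3K_p) and 2ζω_n = 11, giving ζ = 11/(2√(3K_p)).
Setting ζ = 0.5: √(3K_p) = 11/(2·0.5) = 11, so K_p = 121/3 = 40.3.

K_p = 40.3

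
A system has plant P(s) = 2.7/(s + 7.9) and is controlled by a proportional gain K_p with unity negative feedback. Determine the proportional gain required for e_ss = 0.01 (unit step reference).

K_p = 290

Steady-state error for a unit step on this type-0 loop is 1/(1 + K_p·P(0)).
P(0) = 0.3418. Require 1/(1 + K_p·0.3418) = 0.01, so 1 + 0.3418·K_p = 100.
K_p = (100 − 1)/0.3418 = 290.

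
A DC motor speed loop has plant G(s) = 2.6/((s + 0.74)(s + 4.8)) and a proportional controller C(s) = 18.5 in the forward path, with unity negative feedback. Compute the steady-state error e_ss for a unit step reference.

The loop is type 0. Static position error constant K_pos = C(0)·G(0) = 18.5·0.732 = 13.54.
Steady-state error to a unit step: e_ss = 1/(1+K_pos) = 1/14.54 = 0.0688.

0.0688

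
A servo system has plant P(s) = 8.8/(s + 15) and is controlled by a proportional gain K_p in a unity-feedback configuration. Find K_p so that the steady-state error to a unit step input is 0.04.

The loop is type 0, so e_ss(step) = 1/(1 + K_pos) with K_pos = K_p·P(0).
P(0) = 0.5867. Require 1/(1 + K_p·0.5867) = 0.04, so 1 + 0.5867·K_p = 25.
K_p = (25 − 1)/0.5867 = 40.9.

K_p = 40.9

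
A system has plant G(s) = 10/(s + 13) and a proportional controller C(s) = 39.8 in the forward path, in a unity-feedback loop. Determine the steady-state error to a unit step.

The loop is type 0. Static position error constant K_pos = C(0)·G(0) = 39.8·0.7692 = 30.62.
Steady-state error to a unit step: e_ss = 1/(1+K_pos) = 1/31.62 = 0.0316.

0.0316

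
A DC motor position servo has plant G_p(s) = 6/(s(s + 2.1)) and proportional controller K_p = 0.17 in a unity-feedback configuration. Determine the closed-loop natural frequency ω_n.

ω_n = 1.01 rad/s

1 + K_p·G_p(s) = 0 gives s² + 2.1s + 1.02 = 0.
So ω_n² = 1.02 ⇒ ω_n = 1.01 rad/s, and ζ = 2.1/(2ω_n) = 1.04.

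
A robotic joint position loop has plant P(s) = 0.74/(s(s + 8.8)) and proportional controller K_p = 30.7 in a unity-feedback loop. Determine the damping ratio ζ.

ζ = 0.923

The closed-loop denominator is s(s+8.8) + 30.7·0.74 = s² + 8.8s + 22.72.
So ω_n² = 22.72 ⇒ ω_n = 4.766 rad/s, and ζ = 8.8/(2ω_n) = 0.923.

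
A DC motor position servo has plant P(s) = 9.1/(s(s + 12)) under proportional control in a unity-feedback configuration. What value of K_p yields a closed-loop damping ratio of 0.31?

Closed-loop characteristic equation: s² + 12s + K_p·9.1 = 0.
So ω_n = √(9.1K_p) and 2ζω_n = 12, giving ζ = 12/(2√(9.1K_p)).
Setting ζ = 0.31: √(9.1K_p) = 12/(2·0.31) = 19.35, so K_p = 374.6/9.1 = 41.2.

K_p = 41.2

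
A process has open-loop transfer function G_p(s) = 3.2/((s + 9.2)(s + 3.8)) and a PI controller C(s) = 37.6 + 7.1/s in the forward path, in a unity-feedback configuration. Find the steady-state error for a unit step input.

The open loop C(s)G_p(s) has a pole at the origin (type 1), so the static position error constant is infinite and e_ss = 1/(1+∞) = 0.

0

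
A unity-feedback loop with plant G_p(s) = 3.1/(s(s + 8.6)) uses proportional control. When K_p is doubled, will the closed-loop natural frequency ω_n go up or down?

ω_n = √(3.1·K_p), which grows with K_p.

increase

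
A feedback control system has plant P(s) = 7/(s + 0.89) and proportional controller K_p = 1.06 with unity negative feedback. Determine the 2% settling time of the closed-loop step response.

T_s ≈ 0.481 s

Closed-loop transfer function: T(s) = K_p·P(s)/(1 + K_p·P(s)) = 7.42/(s + 0.89 + 7.42) = 7.42/(s + 8.31).
Time constant τ = 1/8.31 = 0.1203 s, so the 2% settling time is about 4τ = 0.481 s.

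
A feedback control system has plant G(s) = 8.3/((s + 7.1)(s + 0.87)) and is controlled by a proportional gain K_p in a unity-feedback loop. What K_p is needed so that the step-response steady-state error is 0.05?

K_p = 14.1

For a type-0 loop with proportional control, e_ss = 1/(1 + K_p·G(0)).
G(0) = 1.344. Require 1/(1 + K_p·1.344) = 0.05, so 1 + 1.344·K_p = 20.
K_p = (20 − 1)/1.344 = 14.1.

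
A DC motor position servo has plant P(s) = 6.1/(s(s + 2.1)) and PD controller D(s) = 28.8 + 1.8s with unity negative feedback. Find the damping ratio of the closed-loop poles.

ζ = 0.493

Forward path: (28.8 + 1.8s)·6.1/(s(s+2.1)). The closed-loop characteristic equation is s² + (2.1 + 6.1·1.8)s + 6.1·28.8 = 0.
That is s² + 13.08s + 175.7 = 0, so ω_n = 13.25 rad/s and ζ = 13.08/(2·13.25) = 0.4934.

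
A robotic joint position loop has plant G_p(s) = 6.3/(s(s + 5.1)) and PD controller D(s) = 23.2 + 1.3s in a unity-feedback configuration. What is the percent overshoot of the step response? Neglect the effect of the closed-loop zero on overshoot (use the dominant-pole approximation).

12.7%

Forward path: (23.2 + 1.3s)·6.3/(s(s+5.1)). The closed-loop characteristic equation is s² + (5.1 + 6.3·1.3)s + 6.3·23.2 = 0.
That is s² + 13.29s + 146.2 = 0, so ω_n = 12.09 rad/s and ζ = 13.29/(2·12.09) = 0.5496.
%OS = 100·exp(−πζ/√(1−ζ²)) = 12.7%.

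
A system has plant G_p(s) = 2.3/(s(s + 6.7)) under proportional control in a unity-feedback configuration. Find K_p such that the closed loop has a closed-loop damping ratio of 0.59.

Closed-loop characteristic equation: s² + 6.7s + K_p·2.3 = 0.
So ω_n = √(2.3K_p) and 2ζω_n = 6.7, giving ζ = 6.7/(2√(2.3K_p)).
Setting ζ = 0.59: √(2.3K_p) = 6.7/(2·0.59) = 5.678, so K_p = 32.24/2.3 = 14.

K_p = 14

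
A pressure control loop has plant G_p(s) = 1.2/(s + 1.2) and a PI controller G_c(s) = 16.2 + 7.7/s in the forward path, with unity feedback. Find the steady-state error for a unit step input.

0

The open loop G_c(s)G_p(s) has a pole at the origin (type 1), so the static position error constant is infinite and e_ss = 1/(1+∞) = 0.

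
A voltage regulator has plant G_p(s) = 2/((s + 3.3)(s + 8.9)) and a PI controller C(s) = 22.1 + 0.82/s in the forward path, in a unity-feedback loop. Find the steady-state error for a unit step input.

0

The open loop C(s)G_p(s) has a pole at the origin (type 1), so the static position error constant is infinite and e_ss = 1/(1+∞) = 0.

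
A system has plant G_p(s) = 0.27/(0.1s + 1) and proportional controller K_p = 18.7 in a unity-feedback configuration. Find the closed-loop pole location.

Closed loop: T(s) = K_p·G_p/(1+K_p·G_p) = 5.049/(0.1s + 1 + 5.049), with pole at s = −(1 + 5.049)/0.1 = −60.49.

s = -60.49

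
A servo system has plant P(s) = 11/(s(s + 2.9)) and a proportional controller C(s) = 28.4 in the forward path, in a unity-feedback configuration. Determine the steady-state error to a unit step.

The open loop C(s)P(s) has a pole at the origin (type 1), so the static position error constant is infinite and e_ss = 1/(1+∞) = 0.

0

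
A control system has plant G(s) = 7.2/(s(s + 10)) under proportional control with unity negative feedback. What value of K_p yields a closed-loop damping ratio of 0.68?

K_p = 7.51

Closed-loop characteristic equation: s² + 10s + K_p·7.2 = 0.
So ω_n = √(7.2K_p) and 2ζω_n = 10, giving ζ = 10/(2√(7.2K_p)).
Setting ζ = 0.68: √(7.2K_p) = 10/(2·0.68) = 7.353, so K_p = 54.07/7.2 = 7.51.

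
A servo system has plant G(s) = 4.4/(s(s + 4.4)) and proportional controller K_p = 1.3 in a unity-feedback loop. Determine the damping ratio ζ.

ζ = 0.92

With unity feedback the closed-loop characteristic equation is s² + 4.4s + 1.3·4.4 = s² + 4.4s + 5.72 = 0.
So ω_n² = 5.72 ⇒ ω_n = 2.392 rad/s, and ζ = 4.4/(2ω_n) = 0.92.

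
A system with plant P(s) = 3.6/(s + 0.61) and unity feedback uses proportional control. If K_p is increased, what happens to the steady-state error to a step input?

decrease

e_ss = 1/(1 + K_p·P(0)); a larger K_p raises the denominator, so e_ss decreases.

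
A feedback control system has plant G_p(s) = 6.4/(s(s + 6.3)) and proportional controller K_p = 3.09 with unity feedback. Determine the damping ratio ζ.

The closed-loop denominator is s(s+6.3) + 3.09·6.4 = s² + 6.3s + 19.78.
Matching s² + 2ζω_n s + ω_n²: ω_n = √19.78 = 4.447 rad/s and 2ζω_n = 6.3, so ζ = 6.3/(2·4.447) = 0.708.

ζ = 0.708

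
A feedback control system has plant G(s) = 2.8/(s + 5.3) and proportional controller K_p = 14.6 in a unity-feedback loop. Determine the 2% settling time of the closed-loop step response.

Closed-loop transfer function: T(s) = K_p·G(s)/(1 + K_p·G(s)) = 40.88/(s + 5.3 + 40.88) = 40.88/(s + 46.18).
Time constant τ = 1/46.18 = 0.02165 s, so the 2% settling time is about 4τ = 0.0866 s.

T_s ≈ 0.0866 s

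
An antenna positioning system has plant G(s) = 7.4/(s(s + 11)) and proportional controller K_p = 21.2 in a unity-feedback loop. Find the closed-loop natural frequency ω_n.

1 + K_p·G(s) = 0 gives s² + 11s + 156.9 = 0.
So ω_n² = 156.9 ⇒ ω_n = 12.53 rad/s, and ζ = 11/(2ω_n) = 0.439.

ω_n = 12.5 rad/s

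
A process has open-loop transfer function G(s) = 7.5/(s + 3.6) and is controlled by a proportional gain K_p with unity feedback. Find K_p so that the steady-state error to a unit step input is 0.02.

For a type-0 loop with proportional control, e_ss = 1/(1 + K_p·G(0)).
G(0) = 2.083. Require 1/(1 + K_p·2.083) = 0.02, so 1 + 2.083·K_p = 50.
K_p = (50 − 1)/2.083 = 23.5.

K_p = 23.5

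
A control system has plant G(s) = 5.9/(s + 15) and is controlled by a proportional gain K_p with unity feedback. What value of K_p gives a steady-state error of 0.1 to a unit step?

Steady-state error for a unit step on this type-0 loop is 1/(1 + K_p·G(0)).
G(0) = 0.3933. Require 1/(1 + K_p·0.3933) = 0.1, so 1 + 0.3933·K_p = 10.
K_p = (10 − 1)/0.3933 = 22.9.

K_p = 22.9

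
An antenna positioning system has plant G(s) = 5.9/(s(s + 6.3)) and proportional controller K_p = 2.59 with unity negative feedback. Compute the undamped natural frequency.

The closed-loop denominator is s(s+6.3) + 2.59·5.9 = s² + 6.3s + 15.28.
Matching s² + 2ζω_n s + ω_n²: ω_n = √15.28 = 3.909 rad/s and 2ζω_n = 6.3, so ζ = 6.3/(2·3.909) = 0.806.

ω_n = 3.91 rad/s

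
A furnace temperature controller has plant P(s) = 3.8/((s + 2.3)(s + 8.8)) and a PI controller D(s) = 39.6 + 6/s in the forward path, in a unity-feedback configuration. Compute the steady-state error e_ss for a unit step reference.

0

The open loop D(s)P(s) has a pole at the origin (type 1), so the static position error constant is infinite and e_ss = 1/(1+∞) = 0.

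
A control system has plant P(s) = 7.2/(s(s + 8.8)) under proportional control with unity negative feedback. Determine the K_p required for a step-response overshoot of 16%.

K_p = 10.6

From %OS = 100·exp(−πζ/√(1−ζ²)) = 16%, ζ = −ln(0.16)/√(π²+ln²(0.16)) = 0.5039.
Characteristic equation s² + 8.8s + 7.2K_p = 0 gives ζ = 8.8/(2√(7.2K_p)).
Setting ζ = 0.5039: √(7.2K_p) = 8.8/(2·0.5039) = 8.732, so K_p = 76.26/7.2 = 10.6.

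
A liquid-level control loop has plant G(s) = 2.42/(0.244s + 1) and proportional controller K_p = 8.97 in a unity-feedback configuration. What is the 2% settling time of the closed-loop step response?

Closed loop: T(s) = K_p·G/(1+K_p·G) = 21.71/(0.244s + 1 + 21.71), with pole at s = −(1 + 21.71)/0.244 = −93.06.
τ = 1/93.06 = 0.01075 s, so 2% settling time ≈ 4τ = 0.043 s.

T_s ≈ 0.043 s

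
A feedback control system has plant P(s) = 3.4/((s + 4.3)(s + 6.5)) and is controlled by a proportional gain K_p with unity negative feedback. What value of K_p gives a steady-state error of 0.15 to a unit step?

The loop is type 0, so e_ss(step) = 1/(1 + K_pos) with K_pos = K_p·P(0).
P(0) = 0.1216. Require 1/(1 + K_p·0.1216) = 0.15, so 1 + 0.1216·K_p = 6.667.
K_p = (6.667 − 1)/0.1216 = 46.6.

K_p = 46.6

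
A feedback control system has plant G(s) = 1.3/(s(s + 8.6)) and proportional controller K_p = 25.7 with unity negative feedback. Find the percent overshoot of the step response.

3.03%

Closed-loop characteristic equation: s² + 8.6s + 33.41 = 0, so ω_n = 5.78 rad/s and ζ = 8.6/(2·5.78) = 0.7439.
%OS = 100·exp(−πζ/√(1−ζ²)) = 100·exp(−π·0.7439/√0.4466) = 3.03%.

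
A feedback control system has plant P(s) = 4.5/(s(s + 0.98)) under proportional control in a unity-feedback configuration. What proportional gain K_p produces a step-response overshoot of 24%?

K_p = 0.312

From %OS = 100·exp(−πζ/√(1−ζ²)) = 24%, ζ = −ln(0.24)/√(π²+ln²(0.24)) = 0.4136.
Characteristic equation s² + 0.98s + 4.5K_p = 0 gives ζ = 0.98/(2√(4.5K_p)).
Setting ζ = 0.4136: √(4.5K_p) = 0.98/(2·0.4136) = 1.185, so K_p = 1.404/4.5 = 0.312.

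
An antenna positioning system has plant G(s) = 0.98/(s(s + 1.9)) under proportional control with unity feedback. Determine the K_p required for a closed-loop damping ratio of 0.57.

Closed-loop characteristic equation: s² + 1.9s + K_p·0.98 = 0.
So ω_n = √(0.98K_p) and 2ζω_n = 1.9, giving ζ = 1.9/(2√(0.98K_p)).
Setting ζ = 0.57: √(0.98K_p) = 1.9/(2·0.57) = 1.667, so K_p = 2.778/0.98 = 2.83.

K_p = 2.83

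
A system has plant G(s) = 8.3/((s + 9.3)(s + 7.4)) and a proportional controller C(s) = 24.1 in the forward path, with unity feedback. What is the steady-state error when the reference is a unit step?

The loop is type 0. Static position error constant K_pos = C(0)·G(0) = 24.1·0.1206 = 2.907.
Steady-state error to a unit step: e_ss = 1/(1+K_pos) = 1/3.907 = 0.256.

0.256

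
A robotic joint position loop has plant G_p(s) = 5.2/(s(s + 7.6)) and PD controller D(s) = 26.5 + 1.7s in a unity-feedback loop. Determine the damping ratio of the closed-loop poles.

Forward path: (26.5 + 1.7s)·5.2/(s(s+7.6)). The closed-loop characteristic equation is s² + (7.6 + 5.2·1.7)s + 5.2·26.5 = 0.
That is s² + 16.44s + 137.8 = 0, so ω_n = 11.74 rad/s and ζ = 16.44/(2·11.74) = 0.7002.

ζ = 0.7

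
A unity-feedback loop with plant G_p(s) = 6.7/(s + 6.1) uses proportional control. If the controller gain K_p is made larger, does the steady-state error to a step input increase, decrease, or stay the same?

The position error constant K_pos = K_p·G_p(0) grows with K_p, and e_ss = 1/(1+K_pos) falls.

decrease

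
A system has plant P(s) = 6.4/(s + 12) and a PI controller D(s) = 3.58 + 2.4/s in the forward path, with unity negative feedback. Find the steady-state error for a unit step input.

0

The open loop D(s)P(s) has a pole at the origin (type 1), so the static position error constant is infinite and e_ss = 1/(1+∞) = 0.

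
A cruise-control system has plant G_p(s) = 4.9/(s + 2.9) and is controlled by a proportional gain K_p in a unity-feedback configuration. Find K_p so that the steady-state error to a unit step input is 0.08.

The loop is type 0, so e_ss(step) = 1/(1 + K_pos) with K_pos = K_p·G_p(0).
G_p(0) = 1.69. Require 1/(1 + K_p·1.69) = 0.08, so 1 + 1.69·K_p = 12.5.
K_p = (12.5 − 1)/1.69 = 6.81.

K_p = 6.81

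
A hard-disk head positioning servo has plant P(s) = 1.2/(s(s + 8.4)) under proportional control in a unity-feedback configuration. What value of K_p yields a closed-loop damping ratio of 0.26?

K_p = 217

Closed-loop characteristic equation: s² + 8.4s + K_p·1.2 = 0.
So ω_n = √(1.2K_p) and 2ζω_n = 8.4, giving ζ = 8.4/(2√(1.2K_p)).
Setting ζ = 0.26: √(1.2K_p) = 8.4/(2·0.26) = 16.15, so K_p = 260.9/1.2 = 217.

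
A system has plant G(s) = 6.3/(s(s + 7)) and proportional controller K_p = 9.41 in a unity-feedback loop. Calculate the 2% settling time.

From 1 + K_pG(s) = 0: s² + 7s + 59.28 = 0 ⇒ ω_n = 7.7, ζ = 0.4546.
2% settling time T_s ≈ 4/(ζω_n) = 4/3.5 = 1.14 s.

T_s ≈ 1.14 s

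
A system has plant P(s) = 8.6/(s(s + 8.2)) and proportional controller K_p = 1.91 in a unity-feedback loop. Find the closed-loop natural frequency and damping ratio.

1 + K_p·P(s) = 0 gives s² + 8.2s + 16.43 = 0.
Matching s² + 2ζω_n s + ω_n²: ω_n = √16.43 = 4.053 rad/s and 2ζω_n = 8.2, so ζ = 8.2/(2·4.053) = 1.01.

ω_n = 4.05 rad/s, ζ = 1.01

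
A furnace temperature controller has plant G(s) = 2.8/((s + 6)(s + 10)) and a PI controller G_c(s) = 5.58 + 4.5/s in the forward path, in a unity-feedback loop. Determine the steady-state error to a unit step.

The open loop G_c(s)G(s) has a pole at the origin (type 1), so the static position error constant is infinite and e_ss = 1/(1+∞) = 0.

0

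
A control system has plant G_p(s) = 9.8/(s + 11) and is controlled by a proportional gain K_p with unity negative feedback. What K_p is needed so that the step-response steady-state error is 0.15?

The loop is type 0, so e_ss(step) = 1/(1 + K_pos) with K_pos = K_p·G_p(0).
G_p(0) = 0.8909. Require 1/(1 + K_p·0.8909) = 0.15, so 1 + 0.8909·K_p = 6.667.
K_p = (6.667 − 1)/0.8909 = 6.36.

K_p = 6.36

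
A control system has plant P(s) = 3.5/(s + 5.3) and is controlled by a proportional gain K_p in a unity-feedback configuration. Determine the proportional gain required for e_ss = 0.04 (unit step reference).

K_p = 36.3

Steady-state error for a unit step on this type-0 loop is 1/(1 + K_p·P(0)).
P(0) = 0.6604. Require 1/(1 + K_p·0.6604) = 0.04, so 1 + 0.6604·K_p = 25.
K_p = (25 − 1)/0.6604 = 36.3.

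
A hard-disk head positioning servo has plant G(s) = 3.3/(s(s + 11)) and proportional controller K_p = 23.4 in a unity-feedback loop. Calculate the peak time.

From 1 + K_pG(s) = 0: s² + 11s + 77.22 = 0 ⇒ ω_n = 8.787, ζ = 0.6259.
Damped frequency ω_d = ω_n√(1−ζ²) = 6.853 rad/s, so peak time T_p = π/ω_d = 0.458 s.

T_p = 0.458 s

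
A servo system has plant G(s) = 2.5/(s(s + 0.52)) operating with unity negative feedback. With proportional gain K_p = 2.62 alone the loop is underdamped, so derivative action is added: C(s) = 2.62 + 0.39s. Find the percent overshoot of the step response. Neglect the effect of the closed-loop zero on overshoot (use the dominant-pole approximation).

38.3%

Forward path: (2.62 + 0.39s)·2.5/(s(s+0.52)). The closed-loop characteristic equation is s² + (0.52 + 2.5·0.39)s + 2.5·2.62 = 0.
That is s² + 1.495s + 6.55 = 0, so ω_n = 2.559 rad/s and ζ = 1.495/(2·2.559) = 0.2921.
%OS = 100·exp(−πζ/√(1−ζ²)) = 38.3%.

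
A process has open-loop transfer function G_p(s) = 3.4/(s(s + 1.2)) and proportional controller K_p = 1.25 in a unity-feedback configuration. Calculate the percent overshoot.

The closed-loop denominator s² + 1.2s + 4.25 gives ω_n = √4.25 = 2.062 and ζ = 1.2/(2ω_n) = 0.291.
%OS = 100·exp(−πζ/√(1−ζ²)) = 100·exp(−π·0.291/√0.9153) = 38.5%.

38.5%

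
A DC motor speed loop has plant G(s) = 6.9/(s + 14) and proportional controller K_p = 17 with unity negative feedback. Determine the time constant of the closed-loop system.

τ = 0.00762 s

Closed-loop transfer function: T(s) = K_p·G(s)/(1 + K_p·G(s)) = 117.3/(s + 14 + 117.3) = 117.3/(s + 131.3).
Time constant τ = 1/131.3 = 0.00762 s.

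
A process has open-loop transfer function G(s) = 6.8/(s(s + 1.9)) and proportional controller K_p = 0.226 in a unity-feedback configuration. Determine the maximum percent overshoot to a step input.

2.36%

Closed-loop characteristic equation: s² + 1.9s + 1.537 = 0, so ω_n = 1.24 rad/s and ζ = 1.9/(2·1.24) = 0.7663.
%OS = 100·exp(−πζ/√(1−ζ²)) = 100·exp(−π·0.7663/√0.4127) = 2.36%.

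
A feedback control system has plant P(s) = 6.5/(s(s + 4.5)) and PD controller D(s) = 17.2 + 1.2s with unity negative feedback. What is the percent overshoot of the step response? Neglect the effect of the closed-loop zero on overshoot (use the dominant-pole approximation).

Forward path: (17.2 + 1.2s)·6.5/(s(s+4.5)). The closed-loop characteristic equation is s² + (4.5 + 6.5·1.2)s + 6.5·17.2 = 0.
That is s² + 12.3s + 111.8 = 0, so ω_n = 10.57 rad/s and ζ = 12.3/(2·10.57) = 0.5816.
%OS = 100·exp(−πζ/√(1−ζ²)) = 10.6%.

10.6%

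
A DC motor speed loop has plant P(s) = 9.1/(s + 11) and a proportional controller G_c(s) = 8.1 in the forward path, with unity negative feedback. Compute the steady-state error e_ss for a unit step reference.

0.13

The loop is type 0. Static position error constant K_pos = G_c(0)·P(0) = 8.1·0.8273 = 6.701.
Steady-state error to a unit step: e_ss = 1/(1+K_pos) = 1/7.701 = 0.13.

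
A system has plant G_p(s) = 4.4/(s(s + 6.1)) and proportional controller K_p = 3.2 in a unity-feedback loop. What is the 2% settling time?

Closed-loop characteristic equation: s² + 6.1s + 14.08 = 0, so ω_n = 3.752 rad/s and ζ = 6.1/(2·3.752) = 0.8128.
2% settling time T_s ≈ 4/(ζω_n) = 4/3.05 = 1.31 s.

T_s ≈ 1.31 s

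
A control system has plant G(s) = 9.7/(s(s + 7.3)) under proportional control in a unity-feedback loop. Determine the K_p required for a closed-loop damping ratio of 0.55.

K_p = 4.54

Closed-loop characteristic equation: s² + 7.3s + K_p·9.7 = 0.
So ω_n = √(9.7K_p) and 2ζω_n = 7.3, giving ζ = 7.3/(2√(9.7K_p)).
Setting ζ = 0.55: √(9.7K_p) = 7.3/(2·0.55) = 6.636, so K_p = 44.04/9.7 = 4.54.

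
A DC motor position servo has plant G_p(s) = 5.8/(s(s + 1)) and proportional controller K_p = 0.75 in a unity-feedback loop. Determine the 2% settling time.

T_s ≈ 8 s

From 1 + K_pG_p(s) = 0: s² + 1s + 4.35 = 0 ⇒ ω_n = 2.086, ζ = 0.2397.
2% settling time T_s ≈ 4/(ζω_n) = 4/0.5 = 8 s.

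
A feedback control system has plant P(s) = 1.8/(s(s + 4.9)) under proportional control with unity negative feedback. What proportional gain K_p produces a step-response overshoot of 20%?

K_p = 16

From %OS = 100·exp(−πζ/√(1−ζ²)) = 20%, ζ = −ln(0.2)/√(π²+ln²(0.2)) = 0.4559.
Characteristic equation s² + 4.9s + 1.8K_p = 0 gives ζ = 4.9/(2√(1.8K_p)).
Setting ζ = 0.4559: √(1.8K_p) = 4.9/(2·0.4559) = 5.373, so K_p = 28.87/1.8 = 16.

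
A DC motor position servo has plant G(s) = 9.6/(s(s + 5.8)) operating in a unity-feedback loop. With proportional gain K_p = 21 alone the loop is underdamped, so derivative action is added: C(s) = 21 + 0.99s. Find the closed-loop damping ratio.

Forward path: (21 + 0.99s)·9.6/(s(s+5.8)). The closed-loop characteristic equation is s² + (5.8 + 9.6·0.99)s + 9.6·21 = 0.
That is s² + 15.3s + 201.6 = 0, so ω_n = 14.2 rad/s and ζ = 15.3/(2·14.2) = 0.5389.

ζ = 0.539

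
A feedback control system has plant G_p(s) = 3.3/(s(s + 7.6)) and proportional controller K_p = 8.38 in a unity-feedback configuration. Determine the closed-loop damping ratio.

The closed-loop denominator is s(s+7.6) + 8.38·3.3 = s² + 7.6s + 27.65.
Matching s² + 2ζω_n s + ω_n²: ω_n = √27.65 = 5.259 rad/s and 2ζω_n = 7.6, so ζ = 7.6/(2·5.259) = 0.723.

ζ = 0.723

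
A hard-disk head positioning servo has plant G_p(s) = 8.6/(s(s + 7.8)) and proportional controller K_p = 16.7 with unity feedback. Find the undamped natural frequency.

ω_n = 12 rad/s

With unity feedback the closed-loop characteristic equation is s² + 7.8s + 16.7·8.6 = s² + 7.8s + 143.6 = 0.
So ω_n² = 143.6 ⇒ ω_n = 11.98 rad/s, and ζ = 7.8/(2ω_n) = 0.325.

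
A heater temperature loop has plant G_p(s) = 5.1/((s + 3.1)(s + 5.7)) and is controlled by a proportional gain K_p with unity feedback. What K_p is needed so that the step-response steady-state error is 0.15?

K_p = 19.6

For a type-0 loop with proportional control, e_ss = 1/(1 + K_p·G_p(0)).
G_p(0) = 0.2886. Require 1/(1 + K_p·0.2886) = 0.15, so 1 + 0.2886·K_p = 6.667.
K_p = (6.667 − 1)/0.2886 = 19.6.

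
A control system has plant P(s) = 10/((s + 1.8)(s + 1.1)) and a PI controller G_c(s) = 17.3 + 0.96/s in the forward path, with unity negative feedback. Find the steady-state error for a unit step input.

0

The open loop G_c(s)P(s) has a pole at the origin (type 1), so the static position error constant is infinite and e_ss = 1/(1+∞) = 0.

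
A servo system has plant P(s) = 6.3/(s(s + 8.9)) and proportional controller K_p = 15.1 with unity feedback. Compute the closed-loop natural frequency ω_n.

ω_n = 9.75 rad/s

1 + K_p·P(s) = 0 gives s² + 8.9s + 95.13 = 0.
Matching s² + 2ζω_n s + ω_n²: ω_n = √95.13 = 9.753 rad/s and 2ζω_n = 8.9, so ζ = 8.9/(2·9.753) = 0.456.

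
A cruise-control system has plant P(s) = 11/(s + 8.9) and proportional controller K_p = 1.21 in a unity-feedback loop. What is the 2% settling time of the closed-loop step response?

T_s ≈ 0.18 s

Closed-loop transfer function: T(s) = K_p·P(s)/(1 + K_p·P(s)) = 13.31/(s + 8.9 + 13.31) = 13.31/(s + 22.21).
Time constant τ = 1/22.21 = 0.04502 s, so the 2% settling time is about 4τ = 0.18 s.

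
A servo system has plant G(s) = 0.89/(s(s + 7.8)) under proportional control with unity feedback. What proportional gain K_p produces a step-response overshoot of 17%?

From %OS = 100·exp(−πζ/√(1−ζ²)) = 17%, ζ = −ln(0.17)/√(π²+ln²(0.17)) = 0.4913.
Characteristic equation s² + 7.8s + 0.89K_p = 0 gives ζ = 7.8/(2√(0.89K_p)).
Setting ζ = 0.4913: √(0.89K_p) = 7.8/(2·0.4913) = 7.939, so K_p = 63.02/0.89 = 70.8.

K_p = 70.8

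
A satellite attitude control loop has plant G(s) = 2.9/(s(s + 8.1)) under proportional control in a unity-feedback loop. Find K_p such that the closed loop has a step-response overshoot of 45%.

K_p = 93.2

From %OS = 100·exp(−πζ/√(1−ζ²)) = 45%, ζ = −ln(0.45)/√(π²+ln²(0.45)) = 0.2463.
Characteristic equation s² + 8.1s + 2.9K_p = 0 gives ζ = 8.1/(2√(2.9K_p)).
Setting ζ = 0.2463: √(2.9K_p) = 8.1/(2·0.2463) = 16.44, so K_p = 270.3/2.9 = 93.2.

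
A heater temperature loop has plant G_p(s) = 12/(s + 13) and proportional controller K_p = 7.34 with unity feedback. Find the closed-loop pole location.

Closed-loop transfer function: T(s) = K_p·G_p(s)/(1 + K_p·G_p(s)) = 88.08/(s + 13 + 88.08) = 88.08/(s + 101.1).
The closed-loop pole is at s = −101.1.

s = -101.1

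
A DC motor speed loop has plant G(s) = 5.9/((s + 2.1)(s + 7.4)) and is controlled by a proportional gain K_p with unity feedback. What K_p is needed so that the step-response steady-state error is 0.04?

K_p = 63.2

Steady-state error for a unit step on this type-0 loop is 1/(1 + K_p·G(0)).
G(0) = 0.3797. Require 1/(1 + K_p·0.3797) = 0.04, so 1 + 0.3797·K_p = 25.
K_p = (25 − 1)/0.3797 = 63.2.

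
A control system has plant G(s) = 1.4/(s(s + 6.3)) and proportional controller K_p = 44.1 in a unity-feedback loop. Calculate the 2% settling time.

From 1 + K_pG(s) = 0: s² + 6.3s + 61.74 = 0 ⇒ ω_n = 7.857, ζ = 0.4009.
2% settling time T_s ≈ 4/(ζω_n) = 4/3.15 = 1.27 s.

T_s ≈ 1.27 s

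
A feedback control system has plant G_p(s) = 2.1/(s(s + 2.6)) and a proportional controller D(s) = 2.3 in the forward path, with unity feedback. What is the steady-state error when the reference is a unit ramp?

The loop has one pole at the origin (type 1). Velocity error constant K_v = lim_{s→0} s·D(s)G_p(s) = 2.3·2.1/2.6 = 1.858.
Steady-state error to a unit ramp: e_ss = 1/K_v = 0.538.

0.538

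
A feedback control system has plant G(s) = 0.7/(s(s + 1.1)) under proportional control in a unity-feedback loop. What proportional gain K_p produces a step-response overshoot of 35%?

From %OS = 100·exp(−πζ/√(1−ζ²)) = 35%, ζ = −ln(0.35)/√(π²+ln²(0.35)) = 0.3169.
Characteristic equation s² + 1.1s + 0.7K_p = 0 gives ζ = 1.1/(2√(0.7K_p)).
Setting ζ = 0.3169: √(0.7K_p) = 1.1/(2·0.3169) = 1.735, so K_p = 3.011/0.7 = 4.3.

K_p = 4.3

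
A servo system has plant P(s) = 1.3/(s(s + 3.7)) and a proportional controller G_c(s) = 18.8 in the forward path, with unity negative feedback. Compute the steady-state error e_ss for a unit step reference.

The open loop G_c(s)P(s) has a pole at the origin (type 1), so the static position error constant is infinite and e_ss = 1/(1+∞) = 0.

0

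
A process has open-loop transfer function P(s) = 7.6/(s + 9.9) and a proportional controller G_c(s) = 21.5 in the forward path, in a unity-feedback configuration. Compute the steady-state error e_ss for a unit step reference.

The loop is type 0. Static position error constant K_pos = G_c(0)·P(0) = 21.5·0.7677 = 16.51.
Steady-state error to a unit step: e_ss = 1/(1+K_pos) = 1/17.51 = 0.0571.

0.0571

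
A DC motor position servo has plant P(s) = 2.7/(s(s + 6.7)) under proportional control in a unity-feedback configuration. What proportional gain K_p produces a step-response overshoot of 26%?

From %OS = 100·exp(−πζ/√(1−ζ²)) = 26%, ζ = −ln(0.26)/√(π²+ln²(0.26)) = 0.3941.
Characteristic equation s² + 6.7s + 2.7K_p = 0 gives ζ = 6.7/(2√(2.7K_p)).
Setting ζ = 0.3941: √(2.7K_p) = 6.7/(2·0.3941) = 8.501, so K_p = 72.26/2.7 = 26.8.

K_p = 26.8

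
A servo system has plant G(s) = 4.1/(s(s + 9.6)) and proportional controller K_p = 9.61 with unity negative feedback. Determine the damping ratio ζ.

The closed-loop denominator is s(s+9.6) + 9.61·4.1 = s² + 9.6s + 39.4.
So ω_n² = 39.4 ⇒ ω_n = 6.277 rad/s, and ζ = 9.6/(2ω_n) = 0.765.

ζ = 0.765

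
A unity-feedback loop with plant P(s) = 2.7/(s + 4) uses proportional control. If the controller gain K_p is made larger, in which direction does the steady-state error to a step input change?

e_ss = 1/(1 + K_p·P(0)); a larger K_p raises the denominator, so e_ss decreases.

decrease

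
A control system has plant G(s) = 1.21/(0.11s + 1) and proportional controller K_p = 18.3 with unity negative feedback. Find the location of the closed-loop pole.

s = -210.4

Closed loop: T(s) = K_p·G/(1+K_p·G) = 22.14/(0.11s + 1 + 22.14), with pole at s = −(1 + 22.14)/0.11 = −210.4.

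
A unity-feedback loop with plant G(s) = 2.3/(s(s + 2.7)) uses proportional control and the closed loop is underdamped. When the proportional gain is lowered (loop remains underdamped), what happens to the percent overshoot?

ζ = 2.7/(2√(2.3K_p)) rises as K_p falls; higher damping means less overshoot.

decrease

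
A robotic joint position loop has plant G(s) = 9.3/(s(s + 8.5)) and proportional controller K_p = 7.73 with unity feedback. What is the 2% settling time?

From 1 + K_pG(s) = 0: s² + 8.5s + 71.89 = 0 ⇒ ω_n = 8.479, ζ = 0.5013.
2% settling time T_s ≈ 4/(ζω_n) = 4/4.25 = 0.941 s.

T_s ≈ 0.941 s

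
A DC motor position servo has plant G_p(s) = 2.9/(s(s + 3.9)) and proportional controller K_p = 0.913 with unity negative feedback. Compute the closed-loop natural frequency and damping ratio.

ω_n = 1.63 rad/s, ζ = 1.2

With unity feedback the closed-loop characteristic equation is s² + 3.9s + 0.913·2.9 = s² + 3.9s + 2.648 = 0.
So ω_n² = 2.648 ⇒ ω_n = 1.627 rad/s, and ζ = 3.9/(2ω_n) = 1.2.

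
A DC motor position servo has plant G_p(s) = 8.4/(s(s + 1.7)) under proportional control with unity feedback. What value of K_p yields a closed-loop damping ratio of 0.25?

Closed-loop characteristic equation: s² + 1.7s + K_p·8.4 = 0.
So ω_n = √(8.4K_p) and 2ζω_n = 1.7, giving ζ = 1.7/(2√(8.4K_p)).
Setting ζ = 0.25: √(8.4K_p) = 1.7/(2·0.25) = 3.4, so K_p = 11.56/8.4 = 1.38.

K_p = 1.38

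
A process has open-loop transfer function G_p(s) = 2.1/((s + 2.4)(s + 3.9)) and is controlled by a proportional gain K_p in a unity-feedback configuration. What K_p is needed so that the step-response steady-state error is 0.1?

K_p = 40.1

Steady-state error for a unit step on this type-0 loop is 1/(1 + K_p·G_p(0)).
G_p(0) = 0.2244. Require 1/(1 + K_p·0.2244) = 0.1, so 1 + 0.2244·K_p = 10.
K_p = (10 − 1)/0.2244 = 40.1.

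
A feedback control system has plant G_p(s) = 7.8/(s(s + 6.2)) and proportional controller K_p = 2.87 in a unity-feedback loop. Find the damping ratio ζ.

ζ = 0.655

The closed-loop denominator is s(s+6.2) + 2.87·7.8 = s² + 6.2s + 22.39.
Matching s² + 2ζω_n s + ω_n²: ω_n = √22.39 = 4.731 rad/s and 2ζω_n = 6.2, so ζ = 6.2/(2·4.731) = 0.655.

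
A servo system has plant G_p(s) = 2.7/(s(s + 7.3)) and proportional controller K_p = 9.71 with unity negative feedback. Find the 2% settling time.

T_s ≈ 1.1 s

Closed-loop characteristic equation: s² + 7.3s + 26.22 = 0, so ω_n = 5.12 rad/s and ζ = 7.3/(2·5.12) = 0.7129.
2% settling time T_s ≈ 4/(ζω_n) = 4/3.65 = 1.1 s.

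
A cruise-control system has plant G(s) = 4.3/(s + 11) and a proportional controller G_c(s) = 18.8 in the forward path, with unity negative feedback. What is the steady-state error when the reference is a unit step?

The loop is type 0. Static position error constant K_pos = G_c(0)·G(0) = 18.8·0.3909 = 7.349.
Steady-state error to a unit step: e_ss = 1/(1+K_pos) = 1/8.349 = 0.12.

0.12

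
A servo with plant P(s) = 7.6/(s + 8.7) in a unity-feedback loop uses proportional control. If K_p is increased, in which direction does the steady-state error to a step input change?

decrease

e_ss = 1/(1 + K_p·P(0)); a larger K_p raises the denominator, so e_ss decreases.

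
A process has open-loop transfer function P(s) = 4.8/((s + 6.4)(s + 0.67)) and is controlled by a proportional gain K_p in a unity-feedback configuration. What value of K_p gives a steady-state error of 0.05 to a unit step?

K_p = 17

For a type-0 loop with proportional control, e_ss = 1/(1 + K_p·P(0)).
P(0) = 1.119. Require 1/(1 + K_p·1.119) = 0.05, so 1 + 1.119·K_p = 20.
K_p = (20 − 1)/1.119 = 17.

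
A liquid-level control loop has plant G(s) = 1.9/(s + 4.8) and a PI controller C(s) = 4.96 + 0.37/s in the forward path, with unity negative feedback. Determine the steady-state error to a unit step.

The open loop C(s)G(s) has a pole at the origin (type 1), so the static position error constant is infinite and e_ss = 1/(1+∞) = 0.

0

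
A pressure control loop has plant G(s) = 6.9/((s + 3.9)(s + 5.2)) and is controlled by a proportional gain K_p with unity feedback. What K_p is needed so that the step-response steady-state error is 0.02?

Steady-state error for a unit step on this type-0 loop is 1/(1 + K_p·G(0)).
G(0) = 0.3402. Require 1/(1 + K_p·0.3402) = 0.02, so 1 + 0.3402·K_p = 50.
K_p = (50 − 1)/0.3402 = 144.

K_p = 144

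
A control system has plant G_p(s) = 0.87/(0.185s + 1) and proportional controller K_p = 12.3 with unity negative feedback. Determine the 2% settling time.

Closed loop: T(s) = K_p·G_p/(1+K_p·G_p) = 10.7/(0.185s + 1 + 10.7), with pole at s = −(1 + 10.7)/0.185 = −63.25.
τ = 1/63.25 = 0.01581 s, so 2% settling time ≈ 4τ = 0.0632 s.

T_s ≈ 0.0632 s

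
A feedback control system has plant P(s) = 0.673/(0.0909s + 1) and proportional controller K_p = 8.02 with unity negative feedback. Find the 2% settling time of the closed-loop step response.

T_s ≈ 0.0568 s

Closed loop: T(s) = K_p·P/(1+K_p·P) = 5.397/(0.0909s + 1 + 5.397), with pole at s = −(1 + 5.397)/0.0909 = −70.38.
τ = 1/70.38 = 0.01421 s, so 2% settling time ≈ 4τ = 0.0568 s.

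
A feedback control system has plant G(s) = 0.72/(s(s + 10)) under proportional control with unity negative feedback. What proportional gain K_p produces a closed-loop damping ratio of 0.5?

Closed-loop characteristic equation: s² + 10s + K_p·0.72 = 0.
So ω_n = √(0.72K_p) and 2ζω_n = 10, giving ζ = 10/(2√(0.72K_p)).
Setting ζ = 0.5: √(0.72K_p) = 10/(2·0.5) = 10, so K_p = 100/0.72 = 139.

K_p = 139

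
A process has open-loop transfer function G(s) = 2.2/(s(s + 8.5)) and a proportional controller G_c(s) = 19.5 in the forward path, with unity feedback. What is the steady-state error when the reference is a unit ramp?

0.198

The loop has one pole at the origin (type 1). Velocity error constant K_v = lim_{s→0} s·G_c(s)G(s) = 19.5·2.2/8.5 = 5.047.
Steady-state error to a unit ramp: e_ss = 1/K_v = 0.198.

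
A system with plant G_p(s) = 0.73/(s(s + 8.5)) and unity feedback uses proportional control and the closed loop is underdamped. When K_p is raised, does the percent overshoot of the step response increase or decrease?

increase

Characteristic equation s² + 8.5s + K_p·0.73 = 0: raising K_p raises ω_n while 2ζω_n = 8.5 is fixed, so ζ falls and overshoot grows.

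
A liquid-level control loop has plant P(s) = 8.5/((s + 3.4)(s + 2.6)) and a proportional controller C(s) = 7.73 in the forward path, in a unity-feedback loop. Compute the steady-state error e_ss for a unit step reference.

0.119

The loop is type 0. Static position error constant K_pos = C(0)·P(0) = 7.73·0.9615 = 7.433.
Steady-state error to a unit step: e_ss = 1/(1+K_pos) = 1/8.433 = 0.119.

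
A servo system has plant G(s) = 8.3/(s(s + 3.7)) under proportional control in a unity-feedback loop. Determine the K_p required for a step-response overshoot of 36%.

From %OS = 100·exp(−πζ/√(1−ζ²)) = 36%, ζ = −ln(0.36)/√(π²+ln²(0.36)) = 0.3093.
Characteristic equation s² + 3.7s + 8.3K_p = 0 gives ζ = 3.7/(2√(8.3K_p)).
Setting ζ = 0.3093: √(8.3K_p) = 3.7/(2·0.3093) = 5.982, so K_p = 35.78/8.3 = 4.31.

K_p = 4.31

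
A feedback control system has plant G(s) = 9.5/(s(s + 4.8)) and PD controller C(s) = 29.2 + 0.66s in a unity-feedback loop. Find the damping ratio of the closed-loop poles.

Forward path: (29.2 + 0.66s)·9.5/(s(s+4.8)). The closed-loop characteristic equation is s² + (4.8 + 9.5·0.66)s + 9.5·29.2 = 0.
That is s² + 11.07s + 277.4 = 0, so ω_n = 16.66 rad/s and ζ = 11.07/(2·16.66) = 0.3323.

ζ = 0.332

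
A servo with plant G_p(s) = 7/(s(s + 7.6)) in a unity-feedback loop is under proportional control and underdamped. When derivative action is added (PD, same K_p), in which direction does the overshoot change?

decrease

The derivative term adds K·K_d to the s-coefficient of the characteristic equation, raising 2ζω_n while ω_n is unchanged; ζ increases, so overshoot decreases.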